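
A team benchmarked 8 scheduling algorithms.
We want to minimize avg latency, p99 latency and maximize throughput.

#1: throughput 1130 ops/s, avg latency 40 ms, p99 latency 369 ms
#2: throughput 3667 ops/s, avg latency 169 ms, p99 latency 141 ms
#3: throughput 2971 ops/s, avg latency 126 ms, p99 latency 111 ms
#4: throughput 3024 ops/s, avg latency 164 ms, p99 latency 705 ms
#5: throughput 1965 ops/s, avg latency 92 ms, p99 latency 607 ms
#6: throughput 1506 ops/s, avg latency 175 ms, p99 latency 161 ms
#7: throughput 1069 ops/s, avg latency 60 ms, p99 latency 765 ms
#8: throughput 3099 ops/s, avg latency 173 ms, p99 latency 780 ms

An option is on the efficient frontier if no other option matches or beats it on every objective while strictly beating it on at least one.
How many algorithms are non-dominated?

#1: not dominated (best avg latency).
#2: not dominated (best throughput).
#3: not dominated (best p99 latency).
#4: not dominated.
#5: not dominated.
#6: dominated by #2 (throughput 3667≥1506, avg latency 169≤175, p99 latency 141≤161).
#7: dominated by #1 (throughput 1130≥1069, avg latency 40≤60, p99 latency 369≤765).
#8: dominated by #2 (throughput 3667≥3099, avg latency 169≤173, p99 latency 141≤780).
Pareto-optimal: #1, #2, #3, #4, #5 → 5.

5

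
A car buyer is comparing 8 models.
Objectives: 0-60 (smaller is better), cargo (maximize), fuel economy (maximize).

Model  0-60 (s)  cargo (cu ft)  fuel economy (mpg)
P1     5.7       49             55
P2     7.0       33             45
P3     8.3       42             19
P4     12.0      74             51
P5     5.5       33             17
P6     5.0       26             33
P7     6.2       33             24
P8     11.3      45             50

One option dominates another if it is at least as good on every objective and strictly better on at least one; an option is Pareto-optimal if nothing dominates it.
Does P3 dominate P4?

P3 vs P4: P3 is worse on cargo (42 vs 74), so it does not dominate P4.

No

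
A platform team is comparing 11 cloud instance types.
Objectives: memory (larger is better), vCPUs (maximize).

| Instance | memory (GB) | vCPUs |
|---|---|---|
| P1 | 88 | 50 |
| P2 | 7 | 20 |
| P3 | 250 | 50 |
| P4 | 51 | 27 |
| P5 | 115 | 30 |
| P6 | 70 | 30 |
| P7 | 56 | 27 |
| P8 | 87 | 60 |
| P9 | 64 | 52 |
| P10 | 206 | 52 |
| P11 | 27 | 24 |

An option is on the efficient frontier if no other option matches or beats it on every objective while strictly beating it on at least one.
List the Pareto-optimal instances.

P3, P8, P10

P1: dominated by P3 (memory 250≥88, vCPUs 50≥50).
P2: dominated by P1 (memory 88≥7, vCPUs 50≥20).
P3: not dominated (best memory).
P4: dominated by P1 (memory 88≥51, vCPUs 50≥27).
P5: dominated by P3 (memory 250≥115, vCPUs 50≥30).
P6: dominated by P1 (memory 88≥70, vCPUs 50≥30).
P7: dominated by P1 (memory 88≥56, vCPUs 50≥27).
P8: not dominated (best vCPUs).
P9: dominated by P8 (memory 87≥64, vCPUs 60≥52).
P10: not dominated.
P11: dominated by P1 (memory 88≥27, vCPUs 50≥24).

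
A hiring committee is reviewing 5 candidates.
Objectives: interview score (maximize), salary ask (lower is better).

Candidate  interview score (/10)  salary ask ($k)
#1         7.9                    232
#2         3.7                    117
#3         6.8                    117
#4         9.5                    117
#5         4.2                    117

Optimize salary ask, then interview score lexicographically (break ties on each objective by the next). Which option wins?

#4

First minimize salary ask: best is 117, kept {#2, #3, #4, #5}.
Then maximize interview score: best is 9.5, kept {#4}.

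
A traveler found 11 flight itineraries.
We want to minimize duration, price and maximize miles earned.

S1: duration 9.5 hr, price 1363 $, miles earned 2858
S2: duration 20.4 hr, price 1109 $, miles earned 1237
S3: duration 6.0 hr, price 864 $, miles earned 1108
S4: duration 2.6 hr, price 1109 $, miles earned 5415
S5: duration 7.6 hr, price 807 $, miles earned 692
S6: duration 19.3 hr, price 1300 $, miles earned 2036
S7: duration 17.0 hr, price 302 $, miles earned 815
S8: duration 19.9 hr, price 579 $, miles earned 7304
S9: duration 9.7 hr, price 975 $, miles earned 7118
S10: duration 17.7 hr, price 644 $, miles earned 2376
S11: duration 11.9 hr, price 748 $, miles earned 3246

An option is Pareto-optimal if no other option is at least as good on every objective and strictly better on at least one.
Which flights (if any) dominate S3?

none

S1: worse on duration (9.5 vs 6.0).
S2: worse on duration (20.4 vs 6.0).
S4: worse on price (1109 vs 864).
S5: worse on duration (7.6 vs 6.0).
S6: worse on duration (19.3 vs 6.0).
S7: worse on duration (17.0 vs 6.0).
S8: worse on duration (19.9 vs 6.0).
S9: worse on duration (9.7 vs 6.0).
S10: worse on duration (17.7 vs 6.0).
S11: worse on duration (11.9 vs 6.0).
No option dominates S3.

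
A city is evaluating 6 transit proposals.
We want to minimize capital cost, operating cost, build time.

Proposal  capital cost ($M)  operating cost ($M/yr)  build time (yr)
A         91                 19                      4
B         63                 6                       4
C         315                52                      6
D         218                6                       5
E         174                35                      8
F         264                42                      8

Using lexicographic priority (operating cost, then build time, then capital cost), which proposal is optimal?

First minimize operating cost: best is 6, kept {B, D}.
Then minimize build time: best is 4, kept {B}.

B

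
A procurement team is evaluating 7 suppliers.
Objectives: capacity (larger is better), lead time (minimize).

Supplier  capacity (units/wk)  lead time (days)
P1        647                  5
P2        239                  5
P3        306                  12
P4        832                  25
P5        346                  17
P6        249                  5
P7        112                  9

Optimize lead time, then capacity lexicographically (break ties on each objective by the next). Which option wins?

P1

First minimize lead time: best is 5, kept {P1, P2, P6}.
Then maximize capacity: best is 647, kept {P1}.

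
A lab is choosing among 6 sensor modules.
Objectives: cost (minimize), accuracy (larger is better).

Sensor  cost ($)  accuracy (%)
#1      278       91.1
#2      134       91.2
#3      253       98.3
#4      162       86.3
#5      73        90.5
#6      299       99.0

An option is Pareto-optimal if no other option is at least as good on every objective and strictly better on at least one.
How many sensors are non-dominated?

4

#1: dominated by #2 (cost 134≤278, accuracy 91.2≥91.1).
#2: not dominated.
#3: not dominated.
#4: dominated by #2 (cost 134≤162, accuracy 91.2≥86.3).
#5: not dominated (best cost).
#6: not dominated (best accuracy).
Pareto-optimal: #2, #3, #5, #6 → 4.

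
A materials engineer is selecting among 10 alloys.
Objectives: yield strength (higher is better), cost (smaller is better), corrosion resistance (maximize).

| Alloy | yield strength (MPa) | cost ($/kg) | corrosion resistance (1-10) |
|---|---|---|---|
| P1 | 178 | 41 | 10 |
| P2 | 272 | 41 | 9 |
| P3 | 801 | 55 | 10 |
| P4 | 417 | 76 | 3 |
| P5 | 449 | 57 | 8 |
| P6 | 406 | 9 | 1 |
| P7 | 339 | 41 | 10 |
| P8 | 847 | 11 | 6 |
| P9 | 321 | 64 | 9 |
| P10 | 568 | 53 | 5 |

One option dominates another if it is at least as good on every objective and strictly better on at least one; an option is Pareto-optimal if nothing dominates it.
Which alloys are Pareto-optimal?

P1: dominated by P7 (yield strength 339≥178, cost 41≤41, corrosion resistance 10≥10).
P2: dominated by P7 (yield strength 339≥272, cost 41≤41, corrosion resistance 10≥9).
P3: not dominated.
P4: dominated by P3 (yield strength 801≥417, cost 55≤76, corrosion resistance 10≥3).
P5: dominated by P3 (yield strength 801≥449, cost 55≤57, corrosion resistance 10≥8).
P6: not dominated (best cost).
P7: not dominated.
P8: not dominated (best yield strength).
P9: dominated by P3 (yield strength 801≥321, cost 55≤64, corrosion resistance 10≥9).
P10: dominated by P8 (yield strength 847≥568, cost 11≤53, corrosion resistance 6≥5).

P3, P6, P7, P8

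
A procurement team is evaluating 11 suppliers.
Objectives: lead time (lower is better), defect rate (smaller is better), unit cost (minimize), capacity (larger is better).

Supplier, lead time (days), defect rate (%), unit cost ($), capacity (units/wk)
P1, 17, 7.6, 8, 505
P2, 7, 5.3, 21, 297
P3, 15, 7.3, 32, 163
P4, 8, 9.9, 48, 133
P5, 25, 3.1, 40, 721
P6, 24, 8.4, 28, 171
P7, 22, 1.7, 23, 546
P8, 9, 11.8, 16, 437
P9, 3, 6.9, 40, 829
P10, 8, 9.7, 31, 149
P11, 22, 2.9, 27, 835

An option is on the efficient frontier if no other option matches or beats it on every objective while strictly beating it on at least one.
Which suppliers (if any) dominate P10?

P2: lead time 7≤8, defect rate 5.3≤9.7, unit cost 21≤31, capacity 297≥149 — dominates P10.
Others (P1, P3, P4, P5, P6, P7, P8, P9, P11) are each worse than P10 on at least one objective.

P2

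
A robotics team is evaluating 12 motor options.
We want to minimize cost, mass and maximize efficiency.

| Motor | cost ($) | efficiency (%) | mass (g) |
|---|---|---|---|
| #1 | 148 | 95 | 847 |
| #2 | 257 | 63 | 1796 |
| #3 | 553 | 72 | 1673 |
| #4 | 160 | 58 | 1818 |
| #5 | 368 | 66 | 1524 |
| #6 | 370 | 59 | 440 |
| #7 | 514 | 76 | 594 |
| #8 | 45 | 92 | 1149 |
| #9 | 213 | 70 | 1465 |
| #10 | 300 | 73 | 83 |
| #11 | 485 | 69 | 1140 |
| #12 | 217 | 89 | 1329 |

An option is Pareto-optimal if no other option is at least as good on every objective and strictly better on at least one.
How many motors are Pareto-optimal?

4

#1: not dominated (best efficiency).
#2: dominated by #1 (cost 148≤257, efficiency 95≥63, mass 847≤1796).
#3: dominated by #1 (cost 148≤553, efficiency 95≥72, mass 847≤1673).
#4: dominated by #1 (cost 148≤160, efficiency 95≥58, mass 847≤1818).
#5: dominated by #1 (cost 148≤368, efficiency 95≥66, mass 847≤1524).
#6: dominated by #10 (cost 300≤370, efficiency 73≥59, mass 83≤440).
#7: not dominated.
#8: not dominated (best cost).
#9: dominated by #1 (cost 148≤213, efficiency 95≥70, mass 847≤1465).
#10: not dominated (best mass).
#11: dominated by #1 (cost 148≤485, efficiency 95≥69, mass 847≤1140).
#12: dominated by #1 (cost 148≤217, efficiency 95≥89, mass 847≤1329).
Pareto-optimal: #1, #7, #8, #10 → 4.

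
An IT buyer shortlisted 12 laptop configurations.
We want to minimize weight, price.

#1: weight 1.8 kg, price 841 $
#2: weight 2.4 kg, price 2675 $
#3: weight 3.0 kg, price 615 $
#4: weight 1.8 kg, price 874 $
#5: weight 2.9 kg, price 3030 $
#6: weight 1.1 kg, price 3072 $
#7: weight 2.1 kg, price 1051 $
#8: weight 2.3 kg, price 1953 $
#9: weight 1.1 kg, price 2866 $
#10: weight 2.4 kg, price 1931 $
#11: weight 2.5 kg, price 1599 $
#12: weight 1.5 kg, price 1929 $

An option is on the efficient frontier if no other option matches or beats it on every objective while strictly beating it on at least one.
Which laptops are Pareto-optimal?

#1, #3, #9, #12

#1: not dominated.
#2: dominated by #1 (weight 1.8≤2.4, price 841≤2675).
#3: not dominated (best price).
#4: dominated by #1 (weight 1.8≤1.8, price 841≤874).
#5: dominated by #1 (weight 1.8≤2.9, price 841≤3030).
#6: dominated by #9 (weight 1.1≤1.1, price 2866≤3072).
#7: dominated by #1 (weight 1.8≤2.1, price 841≤1051).
#8: dominated by #1 (weight 1.8≤2.3, price 841≤1953).
#9: not dominated.
#10: dominated by #1 (weight 1.8≤2.4, price 841≤1931).
#11: dominated by #1 (weight 1.8≤2.5, price 841≤1599).
#12: not dominated.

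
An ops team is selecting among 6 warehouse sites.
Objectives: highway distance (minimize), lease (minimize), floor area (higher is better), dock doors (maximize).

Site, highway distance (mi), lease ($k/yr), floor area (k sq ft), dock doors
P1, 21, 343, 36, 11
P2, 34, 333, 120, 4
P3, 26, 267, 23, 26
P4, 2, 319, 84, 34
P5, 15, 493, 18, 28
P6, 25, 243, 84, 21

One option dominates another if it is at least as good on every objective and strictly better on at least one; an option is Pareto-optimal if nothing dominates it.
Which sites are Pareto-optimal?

P2, P3, P4, P6

P1: dominated by P4 (highway distance 2≤21, lease 319≤343, floor area 84≥36, dock doors 34≥11).
P2: not dominated (best floor area).
P3: not dominated.
P4: not dominated (best highway distance).
P5: dominated by P4 (highway distance 2≤15, lease 319≤493, floor area 84≥18, dock doors 34≥28).
P6: not dominated (best lease).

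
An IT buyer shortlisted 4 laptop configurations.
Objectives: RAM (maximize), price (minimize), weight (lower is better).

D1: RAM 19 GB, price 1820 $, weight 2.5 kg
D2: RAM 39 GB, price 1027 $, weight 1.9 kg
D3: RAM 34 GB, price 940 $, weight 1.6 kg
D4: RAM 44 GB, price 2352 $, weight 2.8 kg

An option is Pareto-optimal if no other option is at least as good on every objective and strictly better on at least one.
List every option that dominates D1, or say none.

D2, D3

D2: RAM 39≥19, price 1027≤1820, weight 1.9≤2.5 — dominates D1.
D3: RAM 34≥19, price 940≤1820, weight 1.6≤2.5 — dominates D1.
Others (D4) are each worse than D1 on at least one objective.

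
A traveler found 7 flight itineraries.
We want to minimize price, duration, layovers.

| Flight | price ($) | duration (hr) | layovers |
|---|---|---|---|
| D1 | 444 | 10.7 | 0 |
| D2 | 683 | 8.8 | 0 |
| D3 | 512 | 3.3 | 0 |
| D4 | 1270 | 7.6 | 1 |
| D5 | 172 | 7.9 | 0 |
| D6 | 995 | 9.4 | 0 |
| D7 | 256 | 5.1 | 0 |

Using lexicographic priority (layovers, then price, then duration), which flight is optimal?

D5

First minimize layovers: best is 0, kept {D1, D2, D3, D5, D6, D7}.
Then minimize price: best is 172, kept {D5}.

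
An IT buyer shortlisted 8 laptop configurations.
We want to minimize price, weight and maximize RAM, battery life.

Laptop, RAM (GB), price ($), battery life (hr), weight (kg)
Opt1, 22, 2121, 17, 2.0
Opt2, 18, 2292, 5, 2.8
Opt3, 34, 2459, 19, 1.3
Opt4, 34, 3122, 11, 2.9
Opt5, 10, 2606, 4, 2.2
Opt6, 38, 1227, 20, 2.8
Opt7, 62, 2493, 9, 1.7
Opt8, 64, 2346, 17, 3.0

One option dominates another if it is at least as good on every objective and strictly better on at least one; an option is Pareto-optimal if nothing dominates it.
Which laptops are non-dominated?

Opt1: not dominated.
Opt2: dominated by Opt1 (RAM 22≥18, price 2121≤2292, battery life 17≥5, weight 2.0≤2.8).
Opt3: not dominated (best weight).
Opt4: dominated by Opt3 (RAM 34≥34, price 2459≤3122, battery life 19≥11, weight 1.3≤2.9).
Opt5: dominated by Opt1 (RAM 22≥10, price 2121≤2606, battery life 17≥4, weight 2.0≤2.2).
Opt6: not dominated (best price).
Opt7: not dominated.
Opt8: not dominated (best RAM).

Opt1, Opt3, Opt6, Opt7, Opt8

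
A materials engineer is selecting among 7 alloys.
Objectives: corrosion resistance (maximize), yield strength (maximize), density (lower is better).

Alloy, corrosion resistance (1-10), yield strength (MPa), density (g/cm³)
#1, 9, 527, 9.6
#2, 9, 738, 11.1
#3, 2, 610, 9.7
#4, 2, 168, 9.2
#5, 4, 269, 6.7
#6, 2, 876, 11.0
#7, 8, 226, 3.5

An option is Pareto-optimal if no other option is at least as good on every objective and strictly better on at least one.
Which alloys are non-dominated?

#1: not dominated.
#2: not dominated.
#3: not dominated.
#4: dominated by #5 (corrosion resistance 4≥2, yield strength 269≥168, density 6.7≤9.2).
#5: not dominated.
#6: not dominated (best yield strength).
#7: not dominated (best density).

#1, #2, #3, #5, #6, #7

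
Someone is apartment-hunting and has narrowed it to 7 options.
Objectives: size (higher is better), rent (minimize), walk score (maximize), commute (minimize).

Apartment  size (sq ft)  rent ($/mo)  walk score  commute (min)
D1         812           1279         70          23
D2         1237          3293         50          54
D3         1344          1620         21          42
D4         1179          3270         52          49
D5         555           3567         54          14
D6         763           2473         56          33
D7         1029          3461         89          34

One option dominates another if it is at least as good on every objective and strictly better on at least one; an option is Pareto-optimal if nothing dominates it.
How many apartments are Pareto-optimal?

D1: not dominated (best rent).
D2: not dominated.
D3: not dominated (best size).
D4: not dominated.
D5: not dominated (best commute).
D6: dominated by D1 (size 812≥763, rent 1279≤2473, walk score 70≥56, commute 23≤33).
D7: not dominated (best walk score).
Pareto-optimal: D1, D2, D3, D4, D5, D7 → 6.

6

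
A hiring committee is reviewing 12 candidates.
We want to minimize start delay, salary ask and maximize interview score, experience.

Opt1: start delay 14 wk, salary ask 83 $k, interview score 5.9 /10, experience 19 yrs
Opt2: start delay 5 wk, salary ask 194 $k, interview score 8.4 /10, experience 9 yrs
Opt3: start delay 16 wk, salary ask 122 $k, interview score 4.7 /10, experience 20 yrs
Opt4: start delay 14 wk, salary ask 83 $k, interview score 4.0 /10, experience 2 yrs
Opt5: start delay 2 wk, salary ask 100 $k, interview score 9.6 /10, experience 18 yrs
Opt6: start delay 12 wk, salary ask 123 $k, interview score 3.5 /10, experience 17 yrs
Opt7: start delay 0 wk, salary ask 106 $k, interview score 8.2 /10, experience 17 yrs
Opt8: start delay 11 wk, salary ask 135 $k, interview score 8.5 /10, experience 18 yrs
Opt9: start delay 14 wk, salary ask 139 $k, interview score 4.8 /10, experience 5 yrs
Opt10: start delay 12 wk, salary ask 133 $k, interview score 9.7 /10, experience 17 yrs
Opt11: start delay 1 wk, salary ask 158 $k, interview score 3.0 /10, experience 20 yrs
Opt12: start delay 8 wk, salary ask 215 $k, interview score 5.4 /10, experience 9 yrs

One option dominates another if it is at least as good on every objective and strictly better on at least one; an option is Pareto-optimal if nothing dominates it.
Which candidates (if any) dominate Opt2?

Opt5: start delay 2≤5, salary ask 100≤194, interview score 9.6≥8.4, experience 18≥9 — dominates Opt2.
Others (Opt1, Opt3, Opt4, Opt6, Opt7, Opt8, Opt9, Opt10, Opt11, Opt12) are each worse than Opt2 on at least one objective.

Opt5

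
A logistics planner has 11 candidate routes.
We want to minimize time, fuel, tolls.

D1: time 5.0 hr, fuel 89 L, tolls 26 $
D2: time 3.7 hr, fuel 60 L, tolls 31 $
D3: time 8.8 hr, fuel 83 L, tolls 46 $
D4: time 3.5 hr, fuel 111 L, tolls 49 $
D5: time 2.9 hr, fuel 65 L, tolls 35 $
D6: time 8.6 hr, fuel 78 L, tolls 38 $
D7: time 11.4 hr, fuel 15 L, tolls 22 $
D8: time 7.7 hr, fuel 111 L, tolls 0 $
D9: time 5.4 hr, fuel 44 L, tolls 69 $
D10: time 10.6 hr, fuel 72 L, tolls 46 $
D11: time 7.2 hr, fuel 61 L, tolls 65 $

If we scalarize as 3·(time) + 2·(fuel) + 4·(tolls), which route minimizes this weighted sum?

D7

D1: 3·5.0 + 2·89 + 4·26 = 297.0
D2: 3·3.7 + 2·60 + 4·31 = 255.1
D3: 3·8.8 + 2·83 + 4·46 = 376.4
D4: 3·3.5 + 2·111 + 4·49 = 428.5
D5: 3·2.9 + 2·65 + 4·35 = 278.7
D6: 3·8.6 + 2·78 + 4·38 = 333.8
D7: 3·11.4 + 2·15 + 4·22 = 152.2
D8: 3·7.7 + 2·111 + 4·0 = 245.1
D9: 3·5.4 + 2·44 + 4·69 = 380.2
D10: 3·10.6 + 2·72 + 4·46 = 359.8
D11: 3·7.2 + 2·61 + 4·65 = 403.6
Lowest: D7 at 152.2.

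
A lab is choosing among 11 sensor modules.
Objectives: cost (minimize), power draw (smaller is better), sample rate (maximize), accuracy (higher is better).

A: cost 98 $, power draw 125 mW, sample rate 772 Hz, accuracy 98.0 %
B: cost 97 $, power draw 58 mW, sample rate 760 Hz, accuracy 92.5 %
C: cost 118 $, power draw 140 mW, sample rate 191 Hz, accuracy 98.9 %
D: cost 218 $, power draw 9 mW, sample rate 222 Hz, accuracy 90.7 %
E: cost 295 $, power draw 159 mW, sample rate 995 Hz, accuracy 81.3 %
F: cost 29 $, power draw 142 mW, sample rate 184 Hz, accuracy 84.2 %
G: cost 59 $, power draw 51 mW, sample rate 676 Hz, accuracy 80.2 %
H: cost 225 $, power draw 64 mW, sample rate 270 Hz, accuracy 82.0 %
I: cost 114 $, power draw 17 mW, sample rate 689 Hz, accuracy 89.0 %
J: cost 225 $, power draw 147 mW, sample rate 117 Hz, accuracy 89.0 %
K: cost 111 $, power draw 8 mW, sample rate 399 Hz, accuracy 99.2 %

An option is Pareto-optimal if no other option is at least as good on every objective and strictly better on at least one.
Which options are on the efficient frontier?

A: not dominated.
B: not dominated.
C: dominated by K (cost 111≤118, power draw 8≤140, sample rate 399≥191, accuracy 99.2≥98.9).
D: dominated by K (cost 111≤218, power draw 8≤9, sample rate 399≥222, accuracy 99.2≥90.7).
E: not dominated (best sample rate).
F: not dominated (best cost).
G: not dominated.
H: dominated by B (cost 97≤225, power draw 58≤64, sample rate 760≥270, accuracy 92.5≥82.0).
I: not dominated.
J: dominated by A (cost 98≤225, power draw 125≤147, sample rate 772≥117, accuracy 98.0≥89.0).
K: not dominated (best power draw).

A, B, E, F, G, I, K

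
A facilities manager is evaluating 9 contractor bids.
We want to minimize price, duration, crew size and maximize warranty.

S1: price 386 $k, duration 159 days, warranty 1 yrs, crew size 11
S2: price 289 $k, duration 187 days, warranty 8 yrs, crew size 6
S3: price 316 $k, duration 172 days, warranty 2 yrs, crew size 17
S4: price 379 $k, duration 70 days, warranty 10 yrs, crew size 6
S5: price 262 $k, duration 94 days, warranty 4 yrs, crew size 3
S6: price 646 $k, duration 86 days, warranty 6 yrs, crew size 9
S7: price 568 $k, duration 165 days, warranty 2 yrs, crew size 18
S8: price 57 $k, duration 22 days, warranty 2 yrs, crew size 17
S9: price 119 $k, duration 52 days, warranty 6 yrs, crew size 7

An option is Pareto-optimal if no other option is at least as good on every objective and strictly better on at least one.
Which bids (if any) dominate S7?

S4: price 379≤568, duration 70≤165, warranty 10≥2, crew size 6≤18 — dominates S7.
S5: price 262≤568, duration 94≤165, warranty 4≥2, crew size 3≤18 — dominates S7.
S8: price 57≤568, duration 22≤165, warranty 2≥2, crew size 17≤18 — dominates S7.
S9: price 119≤568, duration 52≤165, warranty 6≥2, crew size 7≤18 — dominates S7.
Others (S1, S2, S3, S6) are each worse than S7 on at least one objective.

S4, S5, S8, S9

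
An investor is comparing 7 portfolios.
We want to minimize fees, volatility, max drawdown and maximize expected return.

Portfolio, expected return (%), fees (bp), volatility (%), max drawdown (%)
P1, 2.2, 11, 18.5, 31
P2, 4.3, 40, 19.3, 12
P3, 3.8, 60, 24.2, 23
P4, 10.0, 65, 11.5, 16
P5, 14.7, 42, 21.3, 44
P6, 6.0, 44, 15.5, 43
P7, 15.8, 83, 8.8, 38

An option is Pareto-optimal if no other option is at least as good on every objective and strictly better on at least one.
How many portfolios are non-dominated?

6

P1: not dominated (best fees).
P2: not dominated (best max drawdown).
P3: dominated by P2 (expected return 4.3≥3.8, fees 40≤60, volatility 19.3≤24.2, max drawdown 12≤23).
P4: not dominated.
P5: not dominated.
P6: not dominated.
P7: not dominated (best expected return).
Pareto-optimal: P1, P2, P4, P5, P6, P7 → 6.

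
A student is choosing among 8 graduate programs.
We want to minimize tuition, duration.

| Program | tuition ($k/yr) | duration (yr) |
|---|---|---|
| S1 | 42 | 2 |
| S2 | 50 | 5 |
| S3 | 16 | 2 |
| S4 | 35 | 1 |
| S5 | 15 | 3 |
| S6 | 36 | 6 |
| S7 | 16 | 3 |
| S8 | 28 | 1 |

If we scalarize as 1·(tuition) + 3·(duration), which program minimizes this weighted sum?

S1: 1·42 + 3·2 = 48
S2: 1·50 + 3·5 = 65
S3: 1·16 + 3·2 = 22
S4: 1·35 + 3·1 = 38
S5: 1·15 + 3·3 = 24
S6: 1·36 + 3·6 = 54
S7: 1·16 + 3·3 = 25
S8: 1·28 + 3·1 = 31
Lowest: S3 at 22.

S3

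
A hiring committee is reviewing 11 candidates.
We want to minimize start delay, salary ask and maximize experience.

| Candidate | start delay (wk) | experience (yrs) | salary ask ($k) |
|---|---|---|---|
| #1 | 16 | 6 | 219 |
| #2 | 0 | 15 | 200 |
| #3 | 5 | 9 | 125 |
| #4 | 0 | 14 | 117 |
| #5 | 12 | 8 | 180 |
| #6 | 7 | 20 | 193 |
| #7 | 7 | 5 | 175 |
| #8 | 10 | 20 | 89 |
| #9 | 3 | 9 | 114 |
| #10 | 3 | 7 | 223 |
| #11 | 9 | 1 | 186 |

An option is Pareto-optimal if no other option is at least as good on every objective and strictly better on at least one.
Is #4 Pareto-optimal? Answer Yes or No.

#1: worse on start delay (16 vs 0).
#2: worse on salary ask (200 vs 117).
#3: worse on start delay (5 vs 0).
#5: worse on start delay (12 vs 0).
#6: worse on start delay (7 vs 0).
#7: worse on start delay (7 vs 0).
#8: worse on start delay (10 vs 0).
#9: worse on start delay (3 vs 0).
#10: worse on start delay (3 vs 0).
#11: worse on start delay (9 vs 0).
No option is at least as good as #4 on every objective and strictly better on one.

Yes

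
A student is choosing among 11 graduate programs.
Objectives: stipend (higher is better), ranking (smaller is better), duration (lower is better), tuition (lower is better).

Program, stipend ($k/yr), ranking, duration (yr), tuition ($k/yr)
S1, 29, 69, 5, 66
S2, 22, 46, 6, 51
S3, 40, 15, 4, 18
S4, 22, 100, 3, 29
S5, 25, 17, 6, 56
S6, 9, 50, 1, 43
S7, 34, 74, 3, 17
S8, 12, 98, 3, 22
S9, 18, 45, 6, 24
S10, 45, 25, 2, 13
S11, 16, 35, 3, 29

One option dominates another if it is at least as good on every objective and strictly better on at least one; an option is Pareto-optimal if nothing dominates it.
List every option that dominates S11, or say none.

S10

S10: stipend 45≥16, ranking 25≤35, duration 2≤3, tuition 13≤29 — dominates S11.
Others (S1, S2, S3, S4, S5, S6, S7, S8, S9) are each worse than S11 on at least one objective.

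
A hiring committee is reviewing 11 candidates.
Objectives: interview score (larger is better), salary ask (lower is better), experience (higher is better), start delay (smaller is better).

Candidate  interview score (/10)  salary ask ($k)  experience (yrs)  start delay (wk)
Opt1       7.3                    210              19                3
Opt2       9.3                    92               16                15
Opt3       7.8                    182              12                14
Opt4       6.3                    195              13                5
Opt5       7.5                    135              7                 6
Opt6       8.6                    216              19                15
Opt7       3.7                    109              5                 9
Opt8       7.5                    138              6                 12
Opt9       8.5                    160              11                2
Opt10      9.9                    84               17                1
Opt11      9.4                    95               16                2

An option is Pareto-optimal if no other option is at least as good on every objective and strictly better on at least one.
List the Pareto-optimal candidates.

Opt1: not dominated.
Opt2: dominated by Opt10 (interview score 9.9≥9.3, salary ask 84≤92, experience 17≥16, start delay 1≤15).
Opt3: dominated by Opt10 (interview score 9.9≥7.8, salary ask 84≤182, experience 17≥12, start delay 1≤14).
Opt4: dominated by Opt10 (interview score 9.9≥6.3, salary ask 84≤195, experience 17≥13, start delay 1≤5).
Opt5: dominated by Opt10 (interview score 9.9≥7.5, salary ask 84≤135, experience 17≥7, start delay 1≤6).
Opt6: not dominated.
Opt7: dominated by Opt10 (interview score 9.9≥3.7, salary ask 84≤109, experience 17≥5, start delay 1≤9).
Opt8: dominated by Opt5 (interview score 7.5≥7.5, salary ask 135≤138, experience 7≥6, start delay 6≤12).
Opt9: dominated by Opt10 (interview score 9.9≥8.5, salary ask 84≤160, experience 17≥11, start delay 1≤2).
Opt10: not dominated (best interview score).
Opt11: dominated by Opt10 (interview score 9.9≥9.4, salary ask 84≤95, experience 17≥16, start delay 1≤2).

Opt1, Opt6, Opt10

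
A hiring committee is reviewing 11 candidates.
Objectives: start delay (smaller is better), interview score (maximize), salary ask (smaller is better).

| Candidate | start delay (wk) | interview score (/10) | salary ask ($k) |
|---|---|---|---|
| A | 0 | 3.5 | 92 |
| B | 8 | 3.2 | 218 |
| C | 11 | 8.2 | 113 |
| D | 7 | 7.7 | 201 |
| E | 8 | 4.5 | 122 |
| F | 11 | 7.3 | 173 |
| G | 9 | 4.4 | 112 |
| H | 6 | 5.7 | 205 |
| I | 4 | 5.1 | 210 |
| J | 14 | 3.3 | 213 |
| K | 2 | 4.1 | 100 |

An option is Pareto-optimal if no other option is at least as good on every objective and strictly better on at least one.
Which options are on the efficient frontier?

A, C, D, E, G, H, I, K

A: not dominated (best start delay).
B: dominated by A (start delay 0≤8, interview score 3.5≥3.2, salary ask 92≤218).
C: not dominated (best interview score).
D: not dominated.
E: not dominated.
F: dominated by C (start delay 11≤11, interview score 8.2≥7.3, salary ask 113≤173).
G: not dominated.
H: not dominated.
I: not dominated.
J: dominated by A (start delay 0≤14, interview score 3.5≥3.3, salary ask 92≤213).
K: not dominated.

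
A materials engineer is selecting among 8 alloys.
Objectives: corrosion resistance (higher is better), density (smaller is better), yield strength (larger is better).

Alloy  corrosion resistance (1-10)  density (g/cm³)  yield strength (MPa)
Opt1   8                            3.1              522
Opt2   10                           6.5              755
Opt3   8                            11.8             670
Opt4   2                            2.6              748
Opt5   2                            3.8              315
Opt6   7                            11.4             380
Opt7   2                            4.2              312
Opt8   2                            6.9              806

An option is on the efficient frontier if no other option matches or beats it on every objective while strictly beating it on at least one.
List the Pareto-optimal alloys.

Opt1, Opt2, Opt4, Opt8

Opt1: not dominated.
Opt2: not dominated (best corrosion resistance).
Opt3: dominated by Opt2 (corrosion resistance 10≥8, density 6.5≤11.8, yield strength 755≥670).
Opt4: not dominated (best density).
Opt5: dominated by Opt1 (corrosion resistance 8≥2, density 3.1≤3.8, yield strength 522≥315).
Opt6: dominated by Opt1 (corrosion resistance 8≥7, density 3.1≤11.4, yield strength 522≥380).
Opt7: dominated by Opt1 (corrosion resistance 8≥2, density 3.1≤4.2, yield strength 522≥312).
Opt8: not dominated (best yield strength).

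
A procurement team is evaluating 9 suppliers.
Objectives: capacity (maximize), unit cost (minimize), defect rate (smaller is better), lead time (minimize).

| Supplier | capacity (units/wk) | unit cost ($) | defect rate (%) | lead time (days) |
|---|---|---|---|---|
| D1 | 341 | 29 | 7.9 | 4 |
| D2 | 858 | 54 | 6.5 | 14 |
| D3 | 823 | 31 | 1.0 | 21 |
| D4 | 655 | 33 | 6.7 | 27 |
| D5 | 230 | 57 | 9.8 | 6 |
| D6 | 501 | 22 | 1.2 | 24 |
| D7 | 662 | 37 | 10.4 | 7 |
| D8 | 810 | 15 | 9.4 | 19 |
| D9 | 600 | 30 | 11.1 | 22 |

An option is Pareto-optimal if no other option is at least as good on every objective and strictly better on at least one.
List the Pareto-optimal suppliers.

D1, D2, D3, D6, D7, D8

D1: not dominated (best lead time).
D2: not dominated (best capacity).
D3: not dominated (best defect rate).
D4: dominated by D3 (capacity 823≥655, unit cost 31≤33, defect rate 1.0≤6.7, lead time 21≤27).
D5: dominated by D1 (capacity 341≥230, unit cost 29≤57, defect rate 7.9≤9.8, lead time 4≤6).
D6: not dominated.
D7: not dominated.
D8: not dominated (best unit cost).
D9: dominated by D8 (capacity 810≥600, unit cost 15≤30, defect rate 9.4≤11.1, lead time 19≤22).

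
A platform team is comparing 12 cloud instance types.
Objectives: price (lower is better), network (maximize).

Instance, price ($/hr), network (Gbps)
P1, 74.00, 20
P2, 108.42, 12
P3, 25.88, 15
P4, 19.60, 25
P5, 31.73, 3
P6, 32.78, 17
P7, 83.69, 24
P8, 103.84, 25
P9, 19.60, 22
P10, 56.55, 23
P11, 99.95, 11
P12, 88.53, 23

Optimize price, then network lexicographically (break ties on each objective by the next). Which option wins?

P4

First minimize price: best is 19.60, kept {P4, P9}.
Then maximize network: best is 25, kept {P4}.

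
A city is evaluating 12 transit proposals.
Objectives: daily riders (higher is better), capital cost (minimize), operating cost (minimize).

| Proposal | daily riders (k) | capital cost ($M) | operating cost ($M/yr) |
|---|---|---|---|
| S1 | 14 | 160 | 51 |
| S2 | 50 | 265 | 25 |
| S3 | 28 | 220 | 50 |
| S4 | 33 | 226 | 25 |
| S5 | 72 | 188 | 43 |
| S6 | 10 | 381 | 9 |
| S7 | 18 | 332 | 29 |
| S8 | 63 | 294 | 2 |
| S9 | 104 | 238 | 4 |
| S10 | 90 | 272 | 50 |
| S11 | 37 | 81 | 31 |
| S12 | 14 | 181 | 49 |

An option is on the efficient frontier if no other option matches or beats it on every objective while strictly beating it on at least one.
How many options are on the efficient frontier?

S1: dominated by S11 (daily riders 37≥14, capital cost 81≤160, operating cost 31≤51).
S2: dominated by S9 (daily riders 104≥50, capital cost 238≤265, operating cost 4≤25).
S3: dominated by S5 (daily riders 72≥28, capital cost 188≤220, operating cost 43≤50).
S4: not dominated.
S5: not dominated.
S6: dominated by S8 (daily riders 63≥10, capital cost 294≤381, operating cost 2≤9).
S7: dominated by S2 (daily riders 50≥18, capital cost 265≤332, operating cost 25≤29).
S8: not dominated (best operating cost).
S9: not dominated (best daily riders).
S10: dominated by S9 (daily riders 104≥90, capital cost 238≤272, operating cost 4≤50).
S11: not dominated (best capital cost).
S12: dominated by S11 (daily riders 37≥14, capital cost 81≤181, operating cost 31≤49).
Pareto-optimal: S4, S5, S8, S9, S11 → 5.

5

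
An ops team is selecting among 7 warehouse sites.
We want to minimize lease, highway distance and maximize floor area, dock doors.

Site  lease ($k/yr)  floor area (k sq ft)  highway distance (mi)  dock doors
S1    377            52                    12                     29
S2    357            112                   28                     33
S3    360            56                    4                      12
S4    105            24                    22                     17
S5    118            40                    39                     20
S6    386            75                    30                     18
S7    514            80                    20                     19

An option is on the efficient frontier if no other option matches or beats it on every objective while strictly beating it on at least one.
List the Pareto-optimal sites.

S1, S2, S3, S4, S5, S7

S1: not dominated.
S2: not dominated (best floor area).
S3: not dominated (best highway distance).
S4: not dominated (best lease).
S5: not dominated.
S6: dominated by S2 (lease 357≤386, floor area 112≥75, highway distance 28≤30, dock doors 33≥18).
S7: not dominated.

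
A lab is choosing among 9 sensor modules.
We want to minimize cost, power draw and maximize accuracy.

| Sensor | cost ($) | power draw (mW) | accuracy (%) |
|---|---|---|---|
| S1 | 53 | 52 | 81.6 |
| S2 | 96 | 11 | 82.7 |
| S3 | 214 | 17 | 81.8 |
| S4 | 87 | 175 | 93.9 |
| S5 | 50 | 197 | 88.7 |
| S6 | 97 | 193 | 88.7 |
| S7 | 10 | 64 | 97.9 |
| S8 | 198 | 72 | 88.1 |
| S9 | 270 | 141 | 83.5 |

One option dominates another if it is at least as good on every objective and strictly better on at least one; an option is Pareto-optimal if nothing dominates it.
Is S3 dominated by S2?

Yes

S2 vs S3: cost 96≤214, power draw 11≤17, accuracy 82.7≥81.8 — S2 is at least as good on every objective with at least one strict improvement.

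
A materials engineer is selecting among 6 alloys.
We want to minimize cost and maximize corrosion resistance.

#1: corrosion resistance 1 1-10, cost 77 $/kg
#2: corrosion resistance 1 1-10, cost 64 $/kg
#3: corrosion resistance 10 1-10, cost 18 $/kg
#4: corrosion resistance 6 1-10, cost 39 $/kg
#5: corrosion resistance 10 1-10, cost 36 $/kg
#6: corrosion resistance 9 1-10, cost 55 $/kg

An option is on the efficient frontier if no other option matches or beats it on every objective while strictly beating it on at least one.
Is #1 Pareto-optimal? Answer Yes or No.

No

#2 vs #1: corrosion resistance 1≥1, cost 64≤77 — #2 is at least as good on every objective and strictly better on at least one, so #2 dominates #1.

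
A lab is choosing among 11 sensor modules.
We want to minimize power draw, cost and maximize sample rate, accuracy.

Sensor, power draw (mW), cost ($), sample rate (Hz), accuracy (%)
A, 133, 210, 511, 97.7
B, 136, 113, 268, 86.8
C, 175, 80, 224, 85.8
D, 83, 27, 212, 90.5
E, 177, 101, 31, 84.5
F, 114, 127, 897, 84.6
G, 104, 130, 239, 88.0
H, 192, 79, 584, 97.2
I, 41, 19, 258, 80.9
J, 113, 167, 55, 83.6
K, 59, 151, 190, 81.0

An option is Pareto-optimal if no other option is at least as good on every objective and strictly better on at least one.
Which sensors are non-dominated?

A: not dominated (best accuracy).
B: not dominated.
C: not dominated.
D: not dominated.
E: dominated by C (power draw 175≤177, cost 80≤101, sample rate 224≥31, accuracy 85.8≥84.5).
F: not dominated (best sample rate).
G: not dominated.
H: not dominated.
I: not dominated (best power draw).
J: dominated by D (power draw 83≤113, cost 27≤167, sample rate 212≥55, accuracy 90.5≥83.6).
K: not dominated.

A, B, C, D, F, G, H, I, K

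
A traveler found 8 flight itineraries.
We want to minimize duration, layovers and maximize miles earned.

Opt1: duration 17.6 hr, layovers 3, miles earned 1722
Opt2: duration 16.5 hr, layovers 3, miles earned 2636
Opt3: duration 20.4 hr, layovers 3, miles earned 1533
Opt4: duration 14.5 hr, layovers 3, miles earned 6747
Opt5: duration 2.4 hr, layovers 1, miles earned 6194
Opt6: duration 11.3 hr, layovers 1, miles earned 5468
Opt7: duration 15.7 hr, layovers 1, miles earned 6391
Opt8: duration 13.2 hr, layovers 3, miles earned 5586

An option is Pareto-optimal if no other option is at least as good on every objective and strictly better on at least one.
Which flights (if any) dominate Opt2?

Opt4: duration 14.5≤16.5, layovers 3≤3, miles earned 6747≥2636 — dominates Opt2.
Opt5: duration 2.4≤16.5, layovers 1≤3, miles earned 6194≥2636 — dominates Opt2.
Opt6: duration 11.3≤16.5, layovers 1≤3, miles earned 5468≥2636 — dominates Opt2.
Opt7: duration 15.7≤16.5, layovers 1≤3, miles earned 6391≥2636 — dominates Opt2.
Opt8: duration 13.2≤16.5, layovers 3≤3, miles earned 5586≥2636 — dominates Opt2.
Others (Opt1, Opt3) are each worse than Opt2 on at least one objective.

Opt4, Opt5, Opt6, Opt7, Opt8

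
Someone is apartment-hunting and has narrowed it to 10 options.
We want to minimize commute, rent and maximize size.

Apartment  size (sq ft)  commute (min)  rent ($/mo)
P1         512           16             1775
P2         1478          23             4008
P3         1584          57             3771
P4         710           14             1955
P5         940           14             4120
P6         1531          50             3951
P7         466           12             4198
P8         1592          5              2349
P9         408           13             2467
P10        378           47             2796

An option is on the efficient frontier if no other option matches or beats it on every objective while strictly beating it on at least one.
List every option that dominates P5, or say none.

P8

P8: size 1592≥940, commute 5≤14, rent 2349≤4120 — dominates P5.
Others (P1, P2, P3, P4, P6, P7, P9, P10) are each worse than P5 on at least one objective.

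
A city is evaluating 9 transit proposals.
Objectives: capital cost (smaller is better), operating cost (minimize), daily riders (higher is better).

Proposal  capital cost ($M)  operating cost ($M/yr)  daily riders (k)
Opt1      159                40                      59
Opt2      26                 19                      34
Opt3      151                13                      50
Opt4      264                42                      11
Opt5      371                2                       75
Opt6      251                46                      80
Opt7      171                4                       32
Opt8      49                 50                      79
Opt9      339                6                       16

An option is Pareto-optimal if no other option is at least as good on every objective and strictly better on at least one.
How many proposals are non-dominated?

Opt1: not dominated.
Opt2: not dominated (best capital cost).
Opt3: not dominated.
Opt4: dominated by Opt1 (capital cost 159≤264, operating cost 40≤42, daily riders 59≥11).
Opt5: not dominated (best operating cost).
Opt6: not dominated (best daily riders).
Opt7: not dominated.
Opt8: not dominated.
Opt9: dominated by Opt7 (capital cost 171≤339, operating cost 4≤6, daily riders 32≥16).
Pareto-optimal: Opt1, Opt2, Opt3, Opt5, Opt6, Opt7, Opt8 → 7.

7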